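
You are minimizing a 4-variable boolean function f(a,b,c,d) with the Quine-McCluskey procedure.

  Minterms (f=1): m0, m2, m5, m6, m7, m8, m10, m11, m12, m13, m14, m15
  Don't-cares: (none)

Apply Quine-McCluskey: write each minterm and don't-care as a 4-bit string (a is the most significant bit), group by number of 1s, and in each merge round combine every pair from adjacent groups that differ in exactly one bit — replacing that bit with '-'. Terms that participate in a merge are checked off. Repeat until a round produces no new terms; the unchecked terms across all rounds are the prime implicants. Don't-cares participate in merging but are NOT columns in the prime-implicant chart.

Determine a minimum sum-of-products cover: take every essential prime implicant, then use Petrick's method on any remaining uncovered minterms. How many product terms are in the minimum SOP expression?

5

size-2^0 implicants → 0000(✓)  0010(✓)  0101(✓)  0110(✓)  0111(✓)  1000(✓)  1010(✓)  1011(✓)  1100(✓)  1101(✓)  1110(✓)  1111(✓)
size-2^1 implicants → -000(✓)  -010(✓)  -101(✓)  -110(✓)  -111(✓)  0-10(✓)  00-0(✓)  01-1(✓)  011-(✓)  1-00(✓)  1-10(✓)  1-11(✓)  10-0(✓)  101-(✓)  11-0(✓)  11-1(✓)  110-(✓)  111-(✓)
size-2^2 implicants → --10  -0-0  -1-1  -11-  1--0  1-1-  11--
Unchecked terms (primes): --10, -0-0, -1-1, -11-, 1--0, 1-1-, 11--
Minterm coverage:
  m0 ⊆ -0-0 [E]
  m2 ⊆ --10,-0-0
  m5 ⊆ -1-1 [E]
  m6 ⊆ --10,-11-
  m7 ⊆ -1-1,-11-
  m8 ⊆ -0-0,1--0
  m10 ⊆ --10,-0-0,1--0,1-1-
  m11 ⊆ 1-1- [E]
  m12 ⊆ 1--0,11--
  m13 ⊆ -1-1,11--
  m14 ⊆ --10,-11-,1--0,1-1-,11--
  m15 ⊆ -1-1,-11-,1-1-,11--
E = {-0-0, -1-1, 1-1-}
Petrick residual → --10, 1--0
Cover = cd' + b'd' + bd + ad' + ac  |cover|=5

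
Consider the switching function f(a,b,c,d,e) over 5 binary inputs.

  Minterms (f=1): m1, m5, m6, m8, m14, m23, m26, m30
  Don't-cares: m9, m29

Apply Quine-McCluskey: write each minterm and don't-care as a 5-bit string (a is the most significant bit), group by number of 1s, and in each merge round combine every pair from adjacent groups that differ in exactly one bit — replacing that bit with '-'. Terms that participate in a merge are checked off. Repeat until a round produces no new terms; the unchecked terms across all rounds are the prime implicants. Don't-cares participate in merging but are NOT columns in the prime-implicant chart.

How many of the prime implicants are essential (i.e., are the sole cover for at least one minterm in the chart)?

5

[col 0] 00001*, 00101*, 00110*, 01000*, 01001*, 01110*, 10111, 11010*, 11101, 11110*
[col 1] -1110, 0-001, 0-110, 00-01, 0100-, 11-10
Prime implicants: -1110, 0-001, 0-110, 00-01, 0100-, 10111, 11-10, 11101
PI chart (minterm → PIs covering it):
  1 | 0-001,00-01
  5 | 00-01  (sole → essential)
  6 | 0-110  (sole → essential)
  8 | 0100-  (sole → essential)
  14 | -1110,0-110
  23 | 10111  (sole → essential)
  26 | 11-10  (sole → essential)
  30 | -1110,11-10
Essential prime implicants: 0-110, 00-01, 0100-, 10111, 11-10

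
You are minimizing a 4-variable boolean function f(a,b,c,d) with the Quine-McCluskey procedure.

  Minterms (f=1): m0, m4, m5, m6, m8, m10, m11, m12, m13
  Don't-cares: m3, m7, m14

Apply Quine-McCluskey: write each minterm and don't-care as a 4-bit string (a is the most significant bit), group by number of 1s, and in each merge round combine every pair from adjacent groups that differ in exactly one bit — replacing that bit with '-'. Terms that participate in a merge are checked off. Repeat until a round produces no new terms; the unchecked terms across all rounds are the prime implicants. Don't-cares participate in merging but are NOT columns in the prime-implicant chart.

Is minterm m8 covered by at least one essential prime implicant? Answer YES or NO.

size-2^0 implicants → 0000(✓)  0011(✓)  0100(✓)  0101(✓)  0110(✓)  0111(✓)  1000(✓)  1010(✓)  1011(✓)  1100(✓)  1101(✓)  1110(✓)
size-2^1 implicants → -000(✓)  -011  -100(✓)  -101(✓)  -110(✓)  0-00(✓)  0-11  01-0(✓)  01-1(✓)  010-(✓)  011-(✓)  1-00(✓)  1-10(✓)  10-0(✓)  101-  11-0(✓)  110-(✓)
size-2^2 implicants → --00  -1-0  -10-  01--  1--0
Unchecked terms (primes): --00, -011, -1-0, -10-, 0-11, 01--, 1--0, 101-
Minterm coverage:
  m0 ⊆ --00 [E]
  m4 ⊆ --00,-1-0,-10-,01--
  m5 ⊆ -10-,01--
  m6 ⊆ -1-0,01--
  m8 ⊆ --00,1--0
  m10 ⊆ 1--0,101-
  m11 ⊆ -011,101-
  m12 ⊆ --00,-1-0,-10-,1--0
  m13 ⊆ -10- [E]
E = {--00, -10-}

YES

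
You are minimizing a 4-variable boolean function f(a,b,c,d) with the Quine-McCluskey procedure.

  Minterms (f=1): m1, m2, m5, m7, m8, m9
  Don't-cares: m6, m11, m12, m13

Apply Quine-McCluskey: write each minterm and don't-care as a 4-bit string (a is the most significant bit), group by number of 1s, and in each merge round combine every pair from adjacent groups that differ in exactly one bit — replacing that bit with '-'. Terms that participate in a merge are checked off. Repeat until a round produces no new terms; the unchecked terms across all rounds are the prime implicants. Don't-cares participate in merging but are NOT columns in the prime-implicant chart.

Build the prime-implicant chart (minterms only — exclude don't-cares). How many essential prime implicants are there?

Round 0: 0001✓ 0010✓ 0101✓ 0110✓ 0111✓ 1000✓ 1001✓ 1011✓ 1100✓ 1101✓
Round 1: -001✓ -101✓ 0-01✓ 0-10 01-1 011- 1-00✓ 1-01✓ 10-1 100-✓ 110-✓
Round 2: --01 1-0-
PIs = {--01, 0-10, 01-1, 011-, 1-0-, 10-1}
Coverage chart:
  m1: --01 ←essential
  m2: 0-10 ←essential
  m5: --01,01-1
  m7: 01-1,011-
  m8: 1-0- ←essential
  m9: --01,1-0-,10-1
Essential: --01, 0-10, 1-0-

3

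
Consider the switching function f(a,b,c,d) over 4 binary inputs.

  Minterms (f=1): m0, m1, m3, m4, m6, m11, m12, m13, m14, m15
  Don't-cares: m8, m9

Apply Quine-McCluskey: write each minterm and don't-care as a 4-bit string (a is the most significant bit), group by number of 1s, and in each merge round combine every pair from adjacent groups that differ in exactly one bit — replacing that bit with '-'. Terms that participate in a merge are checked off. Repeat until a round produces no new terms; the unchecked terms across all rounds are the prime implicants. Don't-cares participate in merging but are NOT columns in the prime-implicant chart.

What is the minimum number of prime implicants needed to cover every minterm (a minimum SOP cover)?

[col 0] 0000*, 0001*, 0011*, 0100*, 0110*, 1000*, 1001*, 1011*, 1100*, 1101*, 1110*, 1111*
[col 1] -000*, -001*, -011*, -100*, -110*, 0-00*, 00-1*, 000-*, 01-0*, 1-00*, 1-01*, 1-11*, 10-1*, 100-*, 11-0*, 11-1*, 110-*, 111-*
[col 2] --00, -0-1, -00-, -1-0, 1--1, 1-0-, 11--
Prime implicants: --00, -0-1, -00-, -1-0, 1--1, 1-0-, 11--
PI chart (minterm → PIs covering it):
  0 | --00,-00-
  1 | -0-1,-00-
  3 | -0-1  (sole → essential)
  4 | --00,-1-0
  6 | -1-0  (sole → essential)
  11 | -0-1,1--1
  12 | --00,-1-0,1-0-,11--
  13 | 1--1,1-0-,11--
  14 | -1-0,11--
  15 | 1--1,11--
Essential prime implicants: -0-1, -1-0
Petrick residual → --00, 1--1
Minimum SOP uses 4 PIs: c'd' + b'd + bd' + ad

4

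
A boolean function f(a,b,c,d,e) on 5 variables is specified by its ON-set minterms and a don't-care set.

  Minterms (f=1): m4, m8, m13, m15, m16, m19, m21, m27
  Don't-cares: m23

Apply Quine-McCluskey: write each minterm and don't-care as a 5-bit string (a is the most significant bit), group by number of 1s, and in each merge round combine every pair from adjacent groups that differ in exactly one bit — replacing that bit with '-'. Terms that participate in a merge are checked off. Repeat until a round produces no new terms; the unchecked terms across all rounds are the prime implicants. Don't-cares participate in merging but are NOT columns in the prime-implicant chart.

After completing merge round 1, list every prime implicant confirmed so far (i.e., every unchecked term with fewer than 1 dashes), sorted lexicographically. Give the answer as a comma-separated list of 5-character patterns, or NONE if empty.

Round 0: 00100 01000 01101✓ 01111✓ 10000 10011✓ 10101✓ 10111✓ 11011✓
Round 1: 011-1 1-011 10-11 101-1
PIs = {00100, 01000, 011-1, 1-011, 10-11, 10000, 101-1}

00100, 01000, 10000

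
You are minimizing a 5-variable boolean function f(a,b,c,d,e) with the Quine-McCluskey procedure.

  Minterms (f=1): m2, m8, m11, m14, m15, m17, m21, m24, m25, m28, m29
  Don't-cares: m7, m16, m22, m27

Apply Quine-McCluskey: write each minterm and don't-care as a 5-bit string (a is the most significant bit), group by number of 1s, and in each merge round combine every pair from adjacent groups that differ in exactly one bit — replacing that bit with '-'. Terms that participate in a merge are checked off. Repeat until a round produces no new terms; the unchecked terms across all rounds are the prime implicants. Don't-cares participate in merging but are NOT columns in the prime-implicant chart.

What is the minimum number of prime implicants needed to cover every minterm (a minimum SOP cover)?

6

[col 0] 00010, 00111*, 01000*, 01011*, 01110*, 01111*, 10000*, 10001*, 10101*, 10110, 11000*, 11001*, 11011*, 11100*, 11101*
[col 1] -1000, -1011, 0-111, 01-11, 0111-, 1-000*, 1-001*, 1-101*, 10-01*, 1000-*, 11-00*, 11-01*, 110-1, 1100-*, 1110-*
[col 2] 1--01, 1-00-, 11-0-
Prime implicants: -1000, -1011, 0-111, 00010, 01-11, 0111-, 1--01, 1-00-, 10110, 11-0-, 110-1
PI chart (minterm → PIs covering it):
  2 | 00010  (sole → essential)
  8 | -1000  (sole → essential)
  11 | -1011,01-11
  14 | 0111-  (sole → essential)
  15 | 0-111,01-11,0111-
  17 | 1--01,1-00-
  21 | 1--01  (sole → essential)
  24 | -1000,1-00-,11-0-
  25 | 1--01,1-00-,11-0-,110-1
  28 | 11-0-  (sole → essential)
  29 | 1--01,11-0-
Essential prime implicants: -1000, 00010, 0111-, 1--01, 11-0-
Petrick residual → -1011
Minimum SOP uses 6 PIs: bc'd'e' + bc'de + a'b'c'de' + a'bcd + ad'e + abd'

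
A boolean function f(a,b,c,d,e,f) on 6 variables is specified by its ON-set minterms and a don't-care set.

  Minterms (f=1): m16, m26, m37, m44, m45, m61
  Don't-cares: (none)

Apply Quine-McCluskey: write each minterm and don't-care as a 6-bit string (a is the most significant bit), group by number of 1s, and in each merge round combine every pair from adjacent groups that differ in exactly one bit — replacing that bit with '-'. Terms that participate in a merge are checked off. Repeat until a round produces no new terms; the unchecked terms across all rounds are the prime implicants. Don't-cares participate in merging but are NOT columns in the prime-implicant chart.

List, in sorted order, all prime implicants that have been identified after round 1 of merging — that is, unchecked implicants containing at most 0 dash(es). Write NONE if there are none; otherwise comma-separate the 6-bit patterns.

Round 0: 010000 011010 100101✓ 101100✓ 101101✓ 111101✓
Round 1: 1-1101 10-101 10110-
PIs = {010000, 011010, 1-1101, 10-101, 10110-}

010000, 011010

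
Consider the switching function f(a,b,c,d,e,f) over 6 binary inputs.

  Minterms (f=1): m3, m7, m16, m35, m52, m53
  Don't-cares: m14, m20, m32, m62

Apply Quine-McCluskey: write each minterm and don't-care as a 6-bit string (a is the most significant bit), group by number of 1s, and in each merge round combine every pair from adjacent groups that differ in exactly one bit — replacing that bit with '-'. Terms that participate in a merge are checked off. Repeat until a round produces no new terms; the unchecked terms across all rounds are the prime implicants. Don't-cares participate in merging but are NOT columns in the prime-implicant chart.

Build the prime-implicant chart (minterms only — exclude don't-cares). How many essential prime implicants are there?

size-2^0 implicants → 000011(✓)  000111(✓)  001110  010000(✓)  010100(✓)  100000  100011(✓)  110100(✓)  110101(✓)  111110
size-2^1 implicants → -00011  -10100  000-11  010-00  11010-
Unchecked terms (primes): -00011, -10100, 000-11, 001110, 010-00, 100000, 11010-, 111110
Minterm coverage:
  m3 ⊆ -00011,000-11
  m7 ⊆ 000-11 [E]
  m16 ⊆ 010-00 [E]
  m35 ⊆ -00011 [E]
  m52 ⊆ -10100,11010-
  m53 ⊆ 11010- [E]
E = {-00011, 000-11, 010-00, 11010-}

4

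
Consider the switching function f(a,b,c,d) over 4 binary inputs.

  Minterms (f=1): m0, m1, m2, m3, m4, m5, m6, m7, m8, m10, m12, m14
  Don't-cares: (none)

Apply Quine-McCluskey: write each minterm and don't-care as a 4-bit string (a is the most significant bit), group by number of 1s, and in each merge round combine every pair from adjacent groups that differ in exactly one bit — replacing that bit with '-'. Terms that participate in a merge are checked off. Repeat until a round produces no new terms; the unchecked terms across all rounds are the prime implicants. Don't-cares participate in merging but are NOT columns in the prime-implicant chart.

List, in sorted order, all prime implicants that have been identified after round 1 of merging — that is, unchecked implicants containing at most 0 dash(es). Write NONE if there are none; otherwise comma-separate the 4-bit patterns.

[col 0] 0000*, 0001*, 0010*, 0011*, 0100*, 0101*, 0110*, 0111*, 1000*, 1010*, 1100*, 1110*
[col 1] -000*, -010*, -100*, -110*, 0-00*, 0-01*, 0-10*, 0-11*, 00-0*, 00-1*, 000-*, 001-*, 01-0*, 01-1*, 010-*, 011-*, 1-00*, 1-10*, 10-0*, 11-0*
[col 2] --00*, --10*, -0-0*, -1-0*, 0--0*, 0--1*, 0-0-*, 0-1-*, 00--*, 01--*, 1--0*
[col 3] ---0, 0---
Prime implicants: ---0, 0---

NONE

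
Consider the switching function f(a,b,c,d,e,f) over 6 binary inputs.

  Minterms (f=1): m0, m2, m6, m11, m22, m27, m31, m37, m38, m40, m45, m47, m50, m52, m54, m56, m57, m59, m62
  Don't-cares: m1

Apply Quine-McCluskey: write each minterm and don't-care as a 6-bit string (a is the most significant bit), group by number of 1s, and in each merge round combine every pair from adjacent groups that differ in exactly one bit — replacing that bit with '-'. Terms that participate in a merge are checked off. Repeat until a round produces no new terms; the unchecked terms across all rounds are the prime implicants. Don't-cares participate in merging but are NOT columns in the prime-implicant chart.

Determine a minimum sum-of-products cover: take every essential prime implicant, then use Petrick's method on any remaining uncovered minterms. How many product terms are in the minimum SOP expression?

[col 0] 000000*, 000001*, 000010*, 000110*, 001011*, 010110*, 011011*, 011111*, 100101*, 100110*, 101000*, 101101*, 101111*, 110010*, 110100*, 110110*, 111000*, 111001*, 111011*, 111110*
[col 1] -00110*, -10110*, -11011, 0-0110*, 0-1011, 000-10, 0000-0, 00000-, 011-11, 1-0110*, 1-1000, 10-101, 1011-1, 11-110, 110-10, 1101-0, 1110-1, 11100-
[col 2] --0110
Prime implicants: --0110, -11011, 0-1011, 000-10, 0000-0, 00000-, 011-11, 1-1000, 10-101, 1011-1, 11-110, 110-10, 1101-0, 1110-1, 11100-
PI chart (minterm → PIs covering it):
  0 | 0000-0,00000-
  2 | 000-10,0000-0
  6 | --0110,000-10
  11 | 0-1011  (sole → essential)
  22 | --0110  (sole → essential)
  27 | -11011,0-1011,011-11
  31 | 011-11  (sole → essential)
  37 | 10-101  (sole → essential)
  38 | --0110  (sole → essential)
  40 | 1-1000  (sole → essential)
  45 | 10-101,1011-1
  47 | 1011-1  (sole → essential)
  50 | 110-10  (sole → essential)
  52 | 1101-0  (sole → essential)
  54 | --0110,11-110,110-10,1101-0
  56 | 1-1000,11100-
  57 | 1110-1,11100-
  59 | -11011,1110-1
  62 | 11-110  (sole → essential)
Essential prime implicants: --0110, 0-1011, 011-11, 1-1000, 10-101, 1011-1, 11-110, 110-10, 1101-0
Petrick residual → 0000-0, 1110-1
Minimum SOP uses 11 PIs: c'def' + a'cd'ef + a'b'c'd'f' + a'bcef + acd'e'f' + ab'de'f + ab'cdf + abdef' + abc'ef' + abc'df' + abcd'f

11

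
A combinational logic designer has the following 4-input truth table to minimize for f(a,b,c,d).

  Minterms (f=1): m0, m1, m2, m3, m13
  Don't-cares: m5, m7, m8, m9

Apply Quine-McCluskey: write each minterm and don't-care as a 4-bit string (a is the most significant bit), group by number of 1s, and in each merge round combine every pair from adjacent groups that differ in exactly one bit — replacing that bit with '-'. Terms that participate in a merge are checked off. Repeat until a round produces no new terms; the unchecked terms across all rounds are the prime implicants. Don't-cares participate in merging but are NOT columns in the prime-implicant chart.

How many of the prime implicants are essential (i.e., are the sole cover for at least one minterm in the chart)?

2

Round 0: 0000✓ 0001✓ 0010✓ 0011✓ 0101✓ 0111✓ 1000✓ 1001✓ 1101✓
Round 1: -000✓ -001✓ -101✓ 0-01✓ 0-11✓ 00-0✓ 00-1✓ 000-✓ 001-✓ 01-1✓ 1-01✓ 100-✓
Round 2: --01 -00- 0--1 00--
PIs = {--01, -00-, 0--1, 00--}
Coverage chart:
  m0: -00-,00--
  m1: --01,-00-,0--1,00--
  m2: 00-- ←essential
  m3: 0--1,00--
  m13: --01 ←essential
Essential: --01, 00--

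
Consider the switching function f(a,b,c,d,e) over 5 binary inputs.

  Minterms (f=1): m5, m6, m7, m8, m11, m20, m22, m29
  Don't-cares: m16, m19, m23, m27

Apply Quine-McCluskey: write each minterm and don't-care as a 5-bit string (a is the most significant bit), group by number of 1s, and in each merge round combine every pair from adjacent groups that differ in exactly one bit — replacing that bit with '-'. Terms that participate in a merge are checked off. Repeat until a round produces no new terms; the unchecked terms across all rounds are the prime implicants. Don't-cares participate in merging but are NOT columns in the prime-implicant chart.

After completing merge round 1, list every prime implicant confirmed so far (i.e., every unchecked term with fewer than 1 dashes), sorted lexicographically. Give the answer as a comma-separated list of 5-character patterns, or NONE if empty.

01000, 11101

size-2^0 implicants → 00101(✓)  00110(✓)  00111(✓)  01000  01011(✓)  10000(✓)  10011(✓)  10100(✓)  10110(✓)  10111(✓)  11011(✓)  11101
size-2^1 implicants → -0110(✓)  -0111(✓)  -1011  001-1  0011-(✓)  1-011  10-00  10-11  101-0  1011-(✓)
size-2^2 implicants → -011-
Unchecked terms (primes): -011-, -1011, 001-1, 01000, 1-011, 10-00, 10-11, 101-0, 11101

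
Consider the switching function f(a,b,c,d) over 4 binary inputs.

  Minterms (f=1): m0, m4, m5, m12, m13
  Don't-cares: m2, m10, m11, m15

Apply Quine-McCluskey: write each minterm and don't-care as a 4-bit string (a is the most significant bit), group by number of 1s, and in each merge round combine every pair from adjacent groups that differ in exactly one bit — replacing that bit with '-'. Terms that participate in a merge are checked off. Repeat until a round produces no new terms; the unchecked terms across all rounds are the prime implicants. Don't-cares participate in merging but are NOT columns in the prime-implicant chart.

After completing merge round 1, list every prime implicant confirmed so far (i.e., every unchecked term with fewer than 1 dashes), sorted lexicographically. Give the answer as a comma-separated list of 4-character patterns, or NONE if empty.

Round 0: 0000✓ 0010✓ 0100✓ 0101✓ 1010✓ 1011✓ 1100✓ 1101✓ 1111✓
Round 1: -010 -100✓ -101✓ 0-00 00-0 010-✓ 1-11 101- 11-1 110-✓
Round 2: -10-
PIs = {-010, -10-, 0-00, 00-0, 1-11, 101-, 11-1}

NONE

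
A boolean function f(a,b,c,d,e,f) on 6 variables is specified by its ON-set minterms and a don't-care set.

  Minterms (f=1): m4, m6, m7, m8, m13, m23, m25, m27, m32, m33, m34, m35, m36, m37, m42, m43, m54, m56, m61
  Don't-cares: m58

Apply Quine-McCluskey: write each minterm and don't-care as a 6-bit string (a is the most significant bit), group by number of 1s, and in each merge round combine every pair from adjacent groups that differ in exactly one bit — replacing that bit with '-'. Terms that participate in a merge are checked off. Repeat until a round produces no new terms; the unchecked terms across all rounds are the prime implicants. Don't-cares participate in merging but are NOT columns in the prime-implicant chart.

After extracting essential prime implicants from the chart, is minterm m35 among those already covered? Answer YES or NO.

[col 0] 000100*, 000110*, 000111*, 001000, 001101, 010111*, 011001*, 011011*, 100000*, 100001*, 100010*, 100011*, 100100*, 100101*, 101010*, 101011*, 110110, 111000*, 111010*, 111101
[col 1] -00100, 0-0111, 0001-0, 00011-, 0110-1, 1-1010, 10-010*, 10-011*, 100-00*, 100-01*, 1000-0*, 1000-1*, 10000-*, 10001-*, 10010-*, 10101-*, 1110-0
[col 2] 10-01-, 100-0-, 1000--
Prime implicants: -00100, 0-0111, 0001-0, 00011-, 001000, 001101, 0110-1, 1-1010, 10-01-, 100-0-, 1000--, 110110, 1110-0, 111101
PI chart (minterm → PIs covering it):
  4 | -00100,0001-0
  6 | 0001-0,00011-
  7 | 0-0111,00011-
  8 | 001000  (sole → essential)
  13 | 001101  (sole → essential)
  23 | 0-0111  (sole → essential)
  25 | 0110-1  (sole → essential)
  27 | 0110-1  (sole → essential)
  32 | 100-0-,1000--
  33 | 100-0-,1000--
  34 | 10-01-,1000--
  35 | 10-01-,1000--
  36 | -00100,100-0-
  37 | 100-0-  (sole → essential)
  42 | 1-1010,10-01-
  43 | 10-01-  (sole → essential)
  54 | 110110  (sole → essential)
  56 | 1110-0  (sole → essential)
  61 | 111101  (sole → essential)
Essential prime implicants: 0-0111, 001000, 001101, 0110-1, 10-01-, 100-0-, 110110, 1110-0, 111101

YES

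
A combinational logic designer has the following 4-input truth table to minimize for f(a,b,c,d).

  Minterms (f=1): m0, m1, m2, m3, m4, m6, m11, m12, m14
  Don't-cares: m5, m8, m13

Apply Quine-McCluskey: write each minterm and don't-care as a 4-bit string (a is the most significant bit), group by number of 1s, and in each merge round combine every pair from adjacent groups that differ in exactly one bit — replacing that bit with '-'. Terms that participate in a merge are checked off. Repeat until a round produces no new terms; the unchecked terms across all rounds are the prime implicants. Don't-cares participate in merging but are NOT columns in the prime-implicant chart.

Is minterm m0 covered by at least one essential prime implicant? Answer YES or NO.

[col 0] 0000*, 0001*, 0010*, 0011*, 0100*, 0101*, 0110*, 1000*, 1011*, 1100*, 1101*, 1110*
[col 1] -000*, -011, -100*, -101*, -110*, 0-00*, 0-01*, 0-10*, 00-0*, 00-1*, 000-*, 001-*, 01-0*, 010-*, 1-00*, 11-0*, 110-*
[col 2] --00, -1-0, -10-, 0--0, 0-0-, 00--
Prime implicants: --00, -011, -1-0, -10-, 0--0, 0-0-, 00--
PI chart (minterm → PIs covering it):
  0 | --00,0--0,0-0-,00--
  1 | 0-0-,00--
  2 | 0--0,00--
  3 | -011,00--
  4 | --00,-1-0,-10-,0--0,0-0-
  6 | -1-0,0--0
  11 | -011  (sole → essential)
  12 | --00,-1-0,-10-
  14 | -1-0  (sole → essential)
Essential prime implicants: -011, -1-0

NO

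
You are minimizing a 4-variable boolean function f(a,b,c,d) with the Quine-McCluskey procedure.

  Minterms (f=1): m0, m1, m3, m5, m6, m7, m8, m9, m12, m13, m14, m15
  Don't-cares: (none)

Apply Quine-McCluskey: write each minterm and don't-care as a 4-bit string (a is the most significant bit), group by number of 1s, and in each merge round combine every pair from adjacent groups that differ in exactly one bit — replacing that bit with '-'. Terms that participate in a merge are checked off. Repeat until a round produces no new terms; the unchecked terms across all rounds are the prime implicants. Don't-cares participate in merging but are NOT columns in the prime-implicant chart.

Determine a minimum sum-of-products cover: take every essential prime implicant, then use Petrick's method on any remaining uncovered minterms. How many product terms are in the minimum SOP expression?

4

[col 0] 0000*, 0001*, 0011*, 0101*, 0110*, 0111*, 1000*, 1001*, 1100*, 1101*, 1110*, 1111*
[col 1] -000*, -001*, -101*, -110*, -111*, 0-01*, 0-11*, 00-1*, 000-*, 01-1*, 011-*, 1-00*, 1-01*, 100-*, 11-0*, 11-1*, 110-*, 111-*
[col 2] --01, -00-, -1-1, -11-, 0--1, 1-0-, 11--
Prime implicants: --01, -00-, -1-1, -11-, 0--1, 1-0-, 11--
PI chart (minterm → PIs covering it):
  0 | -00-  (sole → essential)
  1 | --01,-00-,0--1
  3 | 0--1  (sole → essential)
  5 | --01,-1-1,0--1
  6 | -11-  (sole → essential)
  7 | -1-1,-11-,0--1
  8 | -00-,1-0-
  9 | --01,-00-,1-0-
  12 | 1-0-,11--
  13 | --01,-1-1,1-0-,11--
  14 | -11-,11--
  15 | -1-1,-11-,11--
Essential prime implicants: -00-, -11-, 0--1
Petrick residual → 1-0-
Minimum SOP uses 4 PIs: b'c' + bc + a'd + ac'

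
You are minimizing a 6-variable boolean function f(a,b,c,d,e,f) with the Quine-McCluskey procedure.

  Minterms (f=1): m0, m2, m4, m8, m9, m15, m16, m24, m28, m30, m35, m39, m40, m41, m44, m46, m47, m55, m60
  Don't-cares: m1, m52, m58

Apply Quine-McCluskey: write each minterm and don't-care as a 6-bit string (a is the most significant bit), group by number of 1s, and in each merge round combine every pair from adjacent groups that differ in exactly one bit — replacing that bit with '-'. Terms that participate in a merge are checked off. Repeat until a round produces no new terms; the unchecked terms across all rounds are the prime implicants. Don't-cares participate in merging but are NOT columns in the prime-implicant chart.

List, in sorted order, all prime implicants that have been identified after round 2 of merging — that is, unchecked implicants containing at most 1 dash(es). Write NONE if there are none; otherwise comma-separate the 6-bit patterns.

Round 0: 000000✓ 000001✓ 000010✓ 000100✓ 001000✓ 001001✓ 001111✓ 010000✓ 011000✓ 011100✓ 011110✓ 100011✓ 100111✓ 101000✓ 101001✓ 101100✓ 101110✓ 101111✓ 110100✓ 110111✓ 111010 111100✓
Round 1: -01000✓ -01001✓ -01111 -11100 0-0000✓ 0-1000✓ 00-000✓ 00-001✓ 000-00 0000-0 00000-✓ 00100-✓ 01-000✓ 011-00 0111-0 1-0111 1-1100 10-111 100-11 101-00 10100-✓ 1011-0 10111- 11-100
Round 2: -0100- 0--000 00-00-
PIs = {-0100-, -01111, -11100, 0--000, 00-00-, 000-00, 0000-0, 011-00, 0111-0, 1-0111, 1-1100, 10-111, 100-11, 101-00, 1011-0, 10111-, 11-100, 111010}

-01111, -11100, 000-00, 0000-0, 011-00, 0111-0, 1-0111, 1-1100, 10-111, 100-11, 101-00, 1011-0, 10111-, 11-100, 111010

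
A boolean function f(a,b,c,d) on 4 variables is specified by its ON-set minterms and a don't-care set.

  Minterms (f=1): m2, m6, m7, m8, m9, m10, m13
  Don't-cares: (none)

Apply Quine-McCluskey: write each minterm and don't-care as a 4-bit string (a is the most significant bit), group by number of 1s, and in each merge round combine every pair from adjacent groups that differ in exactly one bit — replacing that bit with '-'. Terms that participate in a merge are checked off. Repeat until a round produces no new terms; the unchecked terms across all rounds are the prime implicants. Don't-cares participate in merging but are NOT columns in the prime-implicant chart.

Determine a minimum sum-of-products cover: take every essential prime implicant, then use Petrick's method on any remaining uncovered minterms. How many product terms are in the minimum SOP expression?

size-2^0 implicants → 0010(✓)  0110(✓)  0111(✓)  1000(✓)  1001(✓)  1010(✓)  1101(✓)
size-2^1 implicants → -010  0-10  011-  1-01  10-0  100-
Unchecked terms (primes): -010, 0-10, 011-, 1-01, 10-0, 100-
Minterm coverage:
  m2 ⊆ -010,0-10
  m6 ⊆ 0-10,011-
  m7 ⊆ 011- [E]
  m8 ⊆ 10-0,100-
  m9 ⊆ 1-01,100-
  m10 ⊆ -010,10-0
  m13 ⊆ 1-01 [E]
E = {011-, 1-01}
Petrick residual → -010, 10-0
Cover = b'cd' + a'bc + ac'd + ab'd'  |cover|=4

4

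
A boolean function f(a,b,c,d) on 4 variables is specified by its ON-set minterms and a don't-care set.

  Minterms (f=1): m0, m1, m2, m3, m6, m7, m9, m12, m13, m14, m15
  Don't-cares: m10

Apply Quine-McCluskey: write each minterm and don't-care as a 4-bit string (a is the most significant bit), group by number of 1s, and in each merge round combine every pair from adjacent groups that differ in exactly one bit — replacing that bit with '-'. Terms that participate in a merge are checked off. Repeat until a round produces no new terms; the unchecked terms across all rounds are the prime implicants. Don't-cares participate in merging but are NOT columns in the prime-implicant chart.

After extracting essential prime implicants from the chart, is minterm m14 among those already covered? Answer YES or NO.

Round 0: 0000✓ 0001✓ 0010✓ 0011✓ 0110✓ 0111✓ 1001✓ 1010✓ 1100✓ 1101✓ 1110✓ 1111✓
Round 1: -001 -010✓ -110✓ -111✓ 0-10✓ 0-11✓ 00-0✓ 00-1✓ 000-✓ 001-✓ 011-✓ 1-01 1-10✓ 11-0✓ 11-1✓ 110-✓ 111-✓
Round 2: --10 -11- 0-1- 00-- 11--
PIs = {--10, -001, -11-, 0-1-, 00--, 1-01, 11--}
Coverage chart:
  m0: 00-- ←essential
  m1: -001,00--
  m2: --10,0-1-,00--
  m3: 0-1-,00--
  m6: --10,-11-,0-1-
  m7: -11-,0-1-
  m9: -001,1-01
  m12: 11-- ←essential
  m13: 1-01,11--
  m14: --10,-11-,11--
  m15: -11-,11--
Essential: 00--, 11--

YES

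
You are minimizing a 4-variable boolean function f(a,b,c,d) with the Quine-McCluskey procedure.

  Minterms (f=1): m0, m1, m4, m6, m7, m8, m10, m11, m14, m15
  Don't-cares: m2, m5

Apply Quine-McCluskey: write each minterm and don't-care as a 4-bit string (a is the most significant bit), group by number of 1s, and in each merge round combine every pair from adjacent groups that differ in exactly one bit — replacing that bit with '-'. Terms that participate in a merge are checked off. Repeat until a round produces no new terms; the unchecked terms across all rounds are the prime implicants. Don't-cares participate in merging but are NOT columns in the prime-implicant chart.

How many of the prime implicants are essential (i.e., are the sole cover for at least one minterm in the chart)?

3

size-2^0 implicants → 0000(✓)  0001(✓)  0010(✓)  0100(✓)  0101(✓)  0110(✓)  0111(✓)  1000(✓)  1010(✓)  1011(✓)  1110(✓)  1111(✓)
size-2^1 implicants → -000(✓)  -010(✓)  -110(✓)  -111(✓)  0-00(✓)  0-01(✓)  0-10(✓)  00-0(✓)  000-(✓)  01-0(✓)  01-1(✓)  010-(✓)  011-(✓)  1-10(✓)  1-11(✓)  10-0(✓)  101-(✓)  111-(✓)
size-2^2 implicants → --10  -0-0  -11-  0--0  0-0-  01--  1-1-
Unchecked terms (primes): --10, -0-0, -11-, 0--0, 0-0-, 01--, 1-1-
Minterm coverage:
  m0 ⊆ -0-0,0--0,0-0-
  m1 ⊆ 0-0- [E]
  m4 ⊆ 0--0,0-0-,01--
  m6 ⊆ --10,-11-,0--0,01--
  m7 ⊆ -11-,01--
  m8 ⊆ -0-0 [E]
  m10 ⊆ --10,-0-0,1-1-
  m11 ⊆ 1-1- [E]
  m14 ⊆ --10,-11-,1-1-
  m15 ⊆ -11-,1-1-
E = {-0-0, 0-0-, 1-1-}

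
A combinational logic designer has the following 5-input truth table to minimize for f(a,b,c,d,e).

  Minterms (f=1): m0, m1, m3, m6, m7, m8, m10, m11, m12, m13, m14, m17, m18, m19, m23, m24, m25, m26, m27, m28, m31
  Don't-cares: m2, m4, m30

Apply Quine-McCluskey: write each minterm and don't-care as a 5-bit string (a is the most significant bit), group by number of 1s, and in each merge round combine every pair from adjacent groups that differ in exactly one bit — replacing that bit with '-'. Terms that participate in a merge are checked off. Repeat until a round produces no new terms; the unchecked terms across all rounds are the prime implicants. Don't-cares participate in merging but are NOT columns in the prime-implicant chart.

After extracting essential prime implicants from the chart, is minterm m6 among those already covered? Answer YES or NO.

Round 0: 00000✓ 00001✓ 00010✓ 00011✓ 00100✓ 00110✓ 00111✓ 01000✓ 01010✓ 01011✓ 01100✓ 01101✓ 01110✓ 10001✓ 10010✓ 10011✓ 10111✓ 11000✓ 11001✓ 11010✓ 11011✓ 11100✓ 11110✓ 11111✓
Round 1: -0001✓ -0010✓ -0011✓ -0111✓ -1000✓ -1010✓ -1011✓ -1100✓ -1110✓ 0-000✓ 0-010✓ 0-011✓ 0-100✓ 0-110✓ 00-00✓ 00-10✓ 00-11✓ 000-0✓ 000-1✓ 0000-✓ 0001-✓ 001-0✓ 0011-✓ 01-00✓ 01-10✓ 010-0✓ 0101-✓ 011-0✓ 0110- 1-001✓ 1-010✓ 1-011✓ 1-111✓ 10-11✓ 100-1✓ 1001-✓ 11-00✓ 11-10✓ 11-11✓ 110-0✓ 110-1✓ 1100-✓ 1101-✓ 111-0✓ 1111-✓
Round 2: --010✓ --011✓ -0-11 -00-1 -001-✓ -1-00✓ -1-10✓ -10-0✓ -101-✓ -11-0✓ 0--00✓ 0--10✓ 0-0-0✓ 0-01-✓ 0-1-0✓ 00--0✓ 00-1- 000-- 01--0✓ 1--11 1-0-1 1-01-✓ 11--0✓ 11-1- 110--
Round 3: --01- -1--0 0---0
PIs = {--01-, -0-11, -00-1, -1--0, 0---0, 00-1-, 000--, 0110-, 1--11, 1-0-1, 11-1-, 110--}
Coverage chart:
  m0: 0---0,000--
  m1: -00-1,000--
  m3: --01-,-0-11,-00-1,00-1-,000--
  m6: 0---0,00-1-
  m7: -0-11,00-1-
  m8: -1--0,0---0
  m10: --01-,-1--0,0---0
  m11: --01- ←essential
  m12: -1--0,0---0,0110-
  m13: 0110- ←essential
  m14: -1--0,0---0
  m17: -00-1,1-0-1
  m18: --01- ←essential
  m19: --01-,-0-11,-00-1,1--11,1-0-1
  m23: -0-11,1--11
  m24: -1--0,110--
  m25: 1-0-1,110--
  m26: --01-,-1--0,11-1-,110--
  m27: --01-,1--11,1-0-1,11-1-,110--
  m28: -1--0 ←essential
  m31: 1--11,11-1-
Essential: --01-, -1--0, 0110-

NO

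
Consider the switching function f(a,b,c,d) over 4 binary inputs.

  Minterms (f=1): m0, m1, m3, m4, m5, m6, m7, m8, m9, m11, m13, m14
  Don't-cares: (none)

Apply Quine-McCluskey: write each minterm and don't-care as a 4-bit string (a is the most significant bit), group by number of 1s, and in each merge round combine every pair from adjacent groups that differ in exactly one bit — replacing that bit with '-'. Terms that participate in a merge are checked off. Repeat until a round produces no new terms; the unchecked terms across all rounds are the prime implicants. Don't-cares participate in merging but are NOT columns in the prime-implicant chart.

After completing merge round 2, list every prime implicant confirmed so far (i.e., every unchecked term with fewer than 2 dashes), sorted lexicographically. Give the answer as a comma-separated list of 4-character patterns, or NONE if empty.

-110

Round 0: 0000✓ 0001✓ 0011✓ 0100✓ 0101✓ 0110✓ 0111✓ 1000✓ 1001✓ 1011✓ 1101✓ 1110✓
Round 1: -000✓ -001✓ -011✓ -101✓ -110 0-00✓ 0-01✓ 0-11✓ 00-1✓ 000-✓ 01-0✓ 01-1✓ 010-✓ 011-✓ 1-01✓ 10-1✓ 100-✓
Round 2: --01 -0-1 -00- 0--1 0-0- 01--
PIs = {--01, -0-1, -00-, -110, 0--1, 0-0-, 01--}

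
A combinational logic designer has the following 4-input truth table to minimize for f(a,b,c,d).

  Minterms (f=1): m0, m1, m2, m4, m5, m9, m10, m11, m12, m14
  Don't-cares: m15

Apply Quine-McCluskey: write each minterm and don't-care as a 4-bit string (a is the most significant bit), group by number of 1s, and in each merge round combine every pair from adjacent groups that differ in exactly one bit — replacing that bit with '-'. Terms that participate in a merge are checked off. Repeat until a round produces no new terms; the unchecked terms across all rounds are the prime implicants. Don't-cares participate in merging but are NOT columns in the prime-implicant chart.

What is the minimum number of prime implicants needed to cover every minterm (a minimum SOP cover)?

4

size-2^0 implicants → 0000(✓)  0001(✓)  0010(✓)  0100(✓)  0101(✓)  1001(✓)  1010(✓)  1011(✓)  1100(✓)  1110(✓)  1111(✓)
size-2^1 implicants → -001  -010  -100  0-00(✓)  0-01(✓)  00-0  000-(✓)  010-(✓)  1-10(✓)  1-11(✓)  10-1  101-(✓)  11-0  111-(✓)
size-2^2 implicants → 0-0-  1-1-
Unchecked terms (primes): -001, -010, -100, 0-0-, 00-0, 1-1-, 10-1, 11-0
Minterm coverage:
  m0 ⊆ 0-0-,00-0
  m1 ⊆ -001,0-0-
  m2 ⊆ -010,00-0
  m4 ⊆ -100,0-0-
  m5 ⊆ 0-0- [E]
  m9 ⊆ -001,10-1
  m10 ⊆ -010,1-1-
  m11 ⊆ 1-1-,10-1
  m12 ⊆ -100,11-0
  m14 ⊆ 1-1-,11-0
E = {0-0-}
Petrick residual → -010, 10-1, 11-0
Cover = b'cd' + a'c' + ab'd + abd'  |cover|=4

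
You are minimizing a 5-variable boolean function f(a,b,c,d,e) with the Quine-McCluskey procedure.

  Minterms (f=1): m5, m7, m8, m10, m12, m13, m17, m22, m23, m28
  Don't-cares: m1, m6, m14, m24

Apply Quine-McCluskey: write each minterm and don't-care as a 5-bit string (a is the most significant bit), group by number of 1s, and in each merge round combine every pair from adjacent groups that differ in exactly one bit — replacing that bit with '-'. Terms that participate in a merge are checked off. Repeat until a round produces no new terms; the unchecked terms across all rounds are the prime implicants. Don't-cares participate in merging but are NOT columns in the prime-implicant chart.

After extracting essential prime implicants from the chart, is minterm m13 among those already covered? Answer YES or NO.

[col 0] 00001*, 00101*, 00110*, 00111*, 01000*, 01010*, 01100*, 01101*, 01110*, 10001*, 10110*, 10111*, 11000*, 11100*
[col 1] -0001, -0110*, -0111*, -1000*, -1100*, 0-101, 0-110, 00-01, 001-1, 0011-*, 01-00*, 01-10*, 010-0*, 011-0*, 0110-, 1011-*, 11-00*
[col 2] -011-, -1-00, 01--0
Prime implicants: -0001, -011-, -1-00, 0-101, 0-110, 00-01, 001-1, 01--0, 0110-
PI chart (minterm → PIs covering it):
  5 | 0-101,00-01,001-1
  7 | -011-,001-1
  8 | -1-00,01--0
  10 | 01--0  (sole → essential)
  12 | -1-00,01--0,0110-
  13 | 0-101,0110-
  17 | -0001  (sole → essential)
  22 | -011-  (sole → essential)
  23 | -011-  (sole → essential)
  28 | -1-00  (sole → essential)
Essential prime implicants: -0001, -011-, -1-00, 01--0

NO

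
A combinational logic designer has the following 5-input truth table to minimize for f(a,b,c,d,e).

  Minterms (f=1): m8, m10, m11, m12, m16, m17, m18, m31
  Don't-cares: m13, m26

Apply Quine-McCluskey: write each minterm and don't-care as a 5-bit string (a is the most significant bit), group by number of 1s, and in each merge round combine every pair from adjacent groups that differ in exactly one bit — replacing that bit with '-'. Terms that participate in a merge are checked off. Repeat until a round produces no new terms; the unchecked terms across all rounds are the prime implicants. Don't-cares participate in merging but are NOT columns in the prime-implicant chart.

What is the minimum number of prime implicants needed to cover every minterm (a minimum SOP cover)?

size-2^0 implicants → 01000(✓)  01010(✓)  01011(✓)  01100(✓)  01101(✓)  10000(✓)  10001(✓)  10010(✓)  11010(✓)  11111
size-2^1 implicants → -1010  01-00  010-0  0101-  0110-  1-010  100-0  1000-
Unchecked terms (primes): -1010, 01-00, 010-0, 0101-, 0110-, 1-010, 100-0, 1000-, 11111
Minterm coverage:
  m8 ⊆ 01-00,010-0
  m10 ⊆ -1010,010-0,0101-
  m11 ⊆ 0101- [E]
  m12 ⊆ 01-00,0110-
  m16 ⊆ 100-0,1000-
  m17 ⊆ 1000- [E]
  m18 ⊆ 1-010,100-0
  m31 ⊆ 11111 [E]
E = {0101-, 1000-, 11111}
Petrick residual → 01-00, 1-010
Cover = a'bd'e' + a'bc'd + ac'de' + ab'c'd' + abcde  |cover|=5

5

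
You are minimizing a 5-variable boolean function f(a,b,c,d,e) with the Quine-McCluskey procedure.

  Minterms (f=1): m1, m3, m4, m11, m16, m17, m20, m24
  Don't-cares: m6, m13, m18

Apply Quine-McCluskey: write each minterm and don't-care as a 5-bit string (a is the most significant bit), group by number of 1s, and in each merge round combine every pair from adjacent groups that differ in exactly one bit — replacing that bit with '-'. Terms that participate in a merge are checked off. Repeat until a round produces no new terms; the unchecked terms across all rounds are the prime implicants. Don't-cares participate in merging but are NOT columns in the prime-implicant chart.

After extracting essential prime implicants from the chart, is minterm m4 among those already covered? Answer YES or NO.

NO

[col 0] 00001*, 00011*, 00100*, 00110*, 01011*, 01101, 10000*, 10001*, 10010*, 10100*, 11000*
[col 1] -0001, -0100, 0-011, 000-1, 001-0, 1-000, 10-00, 100-0, 1000-
Prime implicants: -0001, -0100, 0-011, 000-1, 001-0, 01101, 1-000, 10-00, 100-0, 1000-
PI chart (minterm → PIs covering it):
  1 | -0001,000-1
  3 | 0-011,000-1
  4 | -0100,001-0
  11 | 0-011  (sole → essential)
  16 | 1-000,10-00,100-0,1000-
  17 | -0001,1000-
  20 | -0100,10-00
  24 | 1-000  (sole → essential)
Essential prime implicants: 0-011, 1-000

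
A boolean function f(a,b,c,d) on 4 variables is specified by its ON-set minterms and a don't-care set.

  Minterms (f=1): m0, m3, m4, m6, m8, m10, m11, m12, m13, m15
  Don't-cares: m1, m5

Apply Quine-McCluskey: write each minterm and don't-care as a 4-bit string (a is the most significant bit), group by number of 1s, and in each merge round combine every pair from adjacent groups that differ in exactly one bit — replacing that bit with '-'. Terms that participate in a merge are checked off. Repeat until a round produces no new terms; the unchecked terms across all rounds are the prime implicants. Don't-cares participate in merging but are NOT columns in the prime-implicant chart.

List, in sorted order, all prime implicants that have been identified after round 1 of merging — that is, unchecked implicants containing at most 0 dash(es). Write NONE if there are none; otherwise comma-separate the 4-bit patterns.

Round 0: 0000✓ 0001✓ 0011✓ 0100✓ 0101✓ 0110✓ 1000✓ 1010✓ 1011✓ 1100✓ 1101✓ 1111✓
Round 1: -000✓ -011 -100✓ -101✓ 0-00✓ 0-01✓ 00-1 000-✓ 01-0 010-✓ 1-00✓ 1-11 10-0 101- 11-1 110-✓
Round 2: --00 -10- 0-0-
PIs = {--00, -011, -10-, 0-0-, 00-1, 01-0, 1-11, 10-0, 101-, 11-1}

NONE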